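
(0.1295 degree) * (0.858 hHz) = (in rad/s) 0.1939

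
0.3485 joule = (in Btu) 0.0003303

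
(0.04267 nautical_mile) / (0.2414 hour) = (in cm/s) 9.093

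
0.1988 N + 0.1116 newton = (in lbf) 0.06978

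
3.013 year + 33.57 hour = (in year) 3.017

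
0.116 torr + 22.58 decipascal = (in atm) 0.0001749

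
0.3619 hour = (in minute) 21.71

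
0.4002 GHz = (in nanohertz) 4.002e+17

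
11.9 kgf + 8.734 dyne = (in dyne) 1.167e+07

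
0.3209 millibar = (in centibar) 0.03209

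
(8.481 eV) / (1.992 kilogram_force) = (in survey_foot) 2.282e-19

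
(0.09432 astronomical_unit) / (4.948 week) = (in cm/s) 4.715e+05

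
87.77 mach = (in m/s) 2.989e+04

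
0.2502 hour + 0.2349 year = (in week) 12.25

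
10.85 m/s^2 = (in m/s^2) 10.85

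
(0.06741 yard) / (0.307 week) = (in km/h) 1.195e-06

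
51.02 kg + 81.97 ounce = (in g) 5.334e+04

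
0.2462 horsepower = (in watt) 183.6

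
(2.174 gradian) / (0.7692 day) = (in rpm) 4.907e-06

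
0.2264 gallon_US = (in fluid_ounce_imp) 30.16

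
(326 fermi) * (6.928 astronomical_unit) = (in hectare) 3.379e-05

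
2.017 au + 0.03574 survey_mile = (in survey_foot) 9.9e+11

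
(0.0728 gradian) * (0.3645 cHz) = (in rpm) 3.98e-05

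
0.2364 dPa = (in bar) 2.364e-07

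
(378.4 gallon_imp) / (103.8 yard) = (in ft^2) 0.1951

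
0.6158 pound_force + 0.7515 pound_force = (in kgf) 0.6202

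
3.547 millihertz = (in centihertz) 0.3547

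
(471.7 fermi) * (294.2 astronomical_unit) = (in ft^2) 223.5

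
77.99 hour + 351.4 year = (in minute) 1.847e+08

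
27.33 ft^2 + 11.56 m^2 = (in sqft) 151.8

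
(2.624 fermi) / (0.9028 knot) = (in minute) 9.416e-17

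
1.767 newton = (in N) 1.767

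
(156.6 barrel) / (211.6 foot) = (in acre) 9.539e-05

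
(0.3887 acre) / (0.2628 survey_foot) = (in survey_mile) 12.2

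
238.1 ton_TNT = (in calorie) 2.381e+11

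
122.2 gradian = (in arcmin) 6599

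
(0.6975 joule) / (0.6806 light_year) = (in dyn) 1.083e-11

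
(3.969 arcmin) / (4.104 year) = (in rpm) 8.519e-11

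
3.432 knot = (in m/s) 1.766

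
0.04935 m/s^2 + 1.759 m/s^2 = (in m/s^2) 1.808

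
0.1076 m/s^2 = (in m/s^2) 0.1076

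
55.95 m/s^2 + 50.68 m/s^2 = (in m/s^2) 106.6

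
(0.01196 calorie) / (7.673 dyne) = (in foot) 2140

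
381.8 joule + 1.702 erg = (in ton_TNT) 9.125e-08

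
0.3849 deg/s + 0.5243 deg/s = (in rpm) 0.1515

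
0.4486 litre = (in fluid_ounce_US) 15.17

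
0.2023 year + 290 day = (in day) 363.8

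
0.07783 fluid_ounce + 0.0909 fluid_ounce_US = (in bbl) 3.139e-05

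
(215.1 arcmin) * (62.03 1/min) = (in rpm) 0.6177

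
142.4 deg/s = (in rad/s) 2.485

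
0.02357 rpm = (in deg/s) 0.1414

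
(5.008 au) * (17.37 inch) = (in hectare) 3.305e+07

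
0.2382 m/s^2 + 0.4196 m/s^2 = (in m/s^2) 0.6578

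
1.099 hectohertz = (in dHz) 1099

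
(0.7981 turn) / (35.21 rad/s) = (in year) 4.516e-09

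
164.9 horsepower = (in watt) 1.23e+05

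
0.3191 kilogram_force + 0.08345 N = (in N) 3.213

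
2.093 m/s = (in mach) 0.006147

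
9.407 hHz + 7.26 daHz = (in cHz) 1.013e+05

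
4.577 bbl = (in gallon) 192.2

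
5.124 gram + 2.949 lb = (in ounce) 47.36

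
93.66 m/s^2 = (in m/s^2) 93.66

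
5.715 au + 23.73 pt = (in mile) 5.312e+08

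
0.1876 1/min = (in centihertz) 0.3127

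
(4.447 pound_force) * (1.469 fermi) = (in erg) 2.906e-07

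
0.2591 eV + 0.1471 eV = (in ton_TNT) 1.555e-29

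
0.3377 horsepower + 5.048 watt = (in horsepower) 0.3445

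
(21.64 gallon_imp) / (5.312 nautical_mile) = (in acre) 2.471e-09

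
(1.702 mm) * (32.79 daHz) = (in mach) 0.001639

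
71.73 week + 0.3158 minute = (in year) 1.376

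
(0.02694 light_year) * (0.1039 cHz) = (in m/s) 2.648e+11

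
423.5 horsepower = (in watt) 3.158e+05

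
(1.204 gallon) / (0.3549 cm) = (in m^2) 1.284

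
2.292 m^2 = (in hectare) 0.0002292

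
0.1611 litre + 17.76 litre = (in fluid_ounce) 606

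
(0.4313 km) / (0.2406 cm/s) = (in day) 2.075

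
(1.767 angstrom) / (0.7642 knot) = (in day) 5.202e-15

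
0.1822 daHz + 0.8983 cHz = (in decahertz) 0.1831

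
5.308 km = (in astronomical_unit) 3.548e-08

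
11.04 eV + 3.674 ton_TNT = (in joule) 1.537e+10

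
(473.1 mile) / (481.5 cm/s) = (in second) 1.581e+05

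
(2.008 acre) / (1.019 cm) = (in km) 797.5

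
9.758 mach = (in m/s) 3323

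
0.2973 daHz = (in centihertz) 297.3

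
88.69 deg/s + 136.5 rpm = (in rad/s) 15.84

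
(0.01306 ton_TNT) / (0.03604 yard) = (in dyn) 1.658e+14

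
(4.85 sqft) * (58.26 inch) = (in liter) 666.8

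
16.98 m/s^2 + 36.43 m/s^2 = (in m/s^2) 53.41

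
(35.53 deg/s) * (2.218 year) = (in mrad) 4.338e+10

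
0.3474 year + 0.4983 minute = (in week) 18.11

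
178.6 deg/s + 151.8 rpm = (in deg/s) 1089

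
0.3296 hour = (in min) 19.78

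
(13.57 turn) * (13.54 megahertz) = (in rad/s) 1.154e+09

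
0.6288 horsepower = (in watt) 468.9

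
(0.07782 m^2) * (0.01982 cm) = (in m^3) 1.542e-05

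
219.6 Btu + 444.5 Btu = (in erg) 7.007e+12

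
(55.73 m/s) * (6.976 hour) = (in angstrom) 1.4e+16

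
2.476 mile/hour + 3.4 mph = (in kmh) 9.457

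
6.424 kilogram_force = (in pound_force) 14.16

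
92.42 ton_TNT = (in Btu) 3.665e+08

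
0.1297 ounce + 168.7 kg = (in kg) 168.7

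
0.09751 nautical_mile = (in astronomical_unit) 1.207e-09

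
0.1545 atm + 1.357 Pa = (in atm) 0.1545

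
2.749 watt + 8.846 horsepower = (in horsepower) 8.85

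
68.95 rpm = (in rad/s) 7.22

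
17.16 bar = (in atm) 16.94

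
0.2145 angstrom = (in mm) 2.145e-08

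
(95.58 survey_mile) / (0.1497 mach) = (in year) 9.569e-05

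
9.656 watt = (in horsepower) 0.01295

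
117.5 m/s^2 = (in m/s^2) 117.5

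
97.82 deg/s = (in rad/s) 1.707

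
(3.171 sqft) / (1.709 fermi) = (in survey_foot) 5.655e+14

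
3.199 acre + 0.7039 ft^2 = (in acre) 3.199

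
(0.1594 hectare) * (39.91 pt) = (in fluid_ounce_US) 7.589e+05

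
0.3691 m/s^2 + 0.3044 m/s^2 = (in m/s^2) 0.6735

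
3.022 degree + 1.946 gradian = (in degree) 4.773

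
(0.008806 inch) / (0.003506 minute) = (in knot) 0.002067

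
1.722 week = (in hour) 289.3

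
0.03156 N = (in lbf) 0.007095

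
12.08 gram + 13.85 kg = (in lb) 30.56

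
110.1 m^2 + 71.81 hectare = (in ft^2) 7.731e+06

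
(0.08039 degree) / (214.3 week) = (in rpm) 1.034e-10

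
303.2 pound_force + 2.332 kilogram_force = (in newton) 1372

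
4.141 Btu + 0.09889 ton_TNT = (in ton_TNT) 0.09889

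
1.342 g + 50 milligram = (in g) 1.392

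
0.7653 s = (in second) 0.7653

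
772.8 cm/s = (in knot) 15.02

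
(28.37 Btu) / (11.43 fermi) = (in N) 2.619e+18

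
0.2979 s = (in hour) 8.275e-05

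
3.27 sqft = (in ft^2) 3.27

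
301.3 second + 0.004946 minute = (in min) 5.027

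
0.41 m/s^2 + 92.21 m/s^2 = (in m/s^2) 92.62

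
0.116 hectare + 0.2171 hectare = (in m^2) 3331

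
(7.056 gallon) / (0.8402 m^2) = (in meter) 0.03179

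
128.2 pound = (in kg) 58.15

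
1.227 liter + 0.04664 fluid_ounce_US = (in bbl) 0.007726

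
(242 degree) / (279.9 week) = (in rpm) 2.383e-07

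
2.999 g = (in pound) 0.006612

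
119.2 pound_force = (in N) 530.2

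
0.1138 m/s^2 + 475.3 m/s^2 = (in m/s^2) 475.4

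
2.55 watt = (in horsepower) 0.00342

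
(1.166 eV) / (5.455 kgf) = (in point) 9.899e-18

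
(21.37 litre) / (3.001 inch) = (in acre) 6.928e-05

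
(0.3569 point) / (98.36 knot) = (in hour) 6.912e-10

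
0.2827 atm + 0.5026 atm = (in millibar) 795.7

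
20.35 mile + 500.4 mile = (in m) 8.381e+05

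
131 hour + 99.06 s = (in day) 5.459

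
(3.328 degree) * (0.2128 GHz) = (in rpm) 1.18e+08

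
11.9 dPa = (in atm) 1.174e-05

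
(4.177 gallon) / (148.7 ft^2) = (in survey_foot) 0.003755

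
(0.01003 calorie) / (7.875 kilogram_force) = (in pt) 1.54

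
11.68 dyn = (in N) 0.0001168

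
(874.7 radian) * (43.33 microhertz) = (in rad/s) 0.0379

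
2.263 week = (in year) 0.0434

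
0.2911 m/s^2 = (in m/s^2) 0.2911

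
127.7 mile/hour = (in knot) 111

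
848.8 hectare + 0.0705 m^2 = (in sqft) 9.136e+07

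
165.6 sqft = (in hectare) 0.001538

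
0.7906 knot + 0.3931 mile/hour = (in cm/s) 58.25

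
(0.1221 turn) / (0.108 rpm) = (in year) 2.151e-06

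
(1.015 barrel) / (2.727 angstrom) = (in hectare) 5.918e+04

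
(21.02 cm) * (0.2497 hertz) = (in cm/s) 5.249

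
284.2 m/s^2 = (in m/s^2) 284.2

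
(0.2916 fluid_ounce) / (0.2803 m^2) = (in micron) 30.77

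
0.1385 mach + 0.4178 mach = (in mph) 423.7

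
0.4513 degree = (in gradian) 0.5014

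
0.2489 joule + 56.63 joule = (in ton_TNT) 1.359e-08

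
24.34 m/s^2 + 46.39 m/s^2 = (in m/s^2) 70.73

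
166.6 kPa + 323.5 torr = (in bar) 2.097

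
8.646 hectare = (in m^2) 8.646e+04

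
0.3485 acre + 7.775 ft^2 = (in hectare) 0.1411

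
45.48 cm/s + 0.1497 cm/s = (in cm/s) 45.63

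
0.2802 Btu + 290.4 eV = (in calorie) 70.66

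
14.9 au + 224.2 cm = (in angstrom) 2.229e+22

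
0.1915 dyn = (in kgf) 1.953e-07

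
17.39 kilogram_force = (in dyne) 1.705e+07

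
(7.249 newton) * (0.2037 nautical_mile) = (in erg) 2.735e+10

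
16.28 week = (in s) 9.846e+06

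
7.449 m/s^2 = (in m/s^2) 7.449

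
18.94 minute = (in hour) 0.3157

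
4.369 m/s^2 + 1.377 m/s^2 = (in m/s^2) 5.746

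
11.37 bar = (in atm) 11.22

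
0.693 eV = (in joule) 1.11e-19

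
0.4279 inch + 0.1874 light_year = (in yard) 1.939e+15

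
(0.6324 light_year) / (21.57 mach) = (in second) 8.146e+11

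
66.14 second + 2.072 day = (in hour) 49.75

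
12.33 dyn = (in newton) 0.0001233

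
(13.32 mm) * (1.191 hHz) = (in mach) 0.004659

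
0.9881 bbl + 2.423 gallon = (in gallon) 43.92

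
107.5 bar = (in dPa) 1.075e+08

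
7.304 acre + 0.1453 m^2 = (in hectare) 2.956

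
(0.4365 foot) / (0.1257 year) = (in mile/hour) 7.508e-08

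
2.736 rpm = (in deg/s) 16.42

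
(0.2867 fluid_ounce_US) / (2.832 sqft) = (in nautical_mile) 1.74e-08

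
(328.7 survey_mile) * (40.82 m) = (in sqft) 2.324e+08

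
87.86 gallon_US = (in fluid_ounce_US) 1.125e+04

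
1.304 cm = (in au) 8.717e-14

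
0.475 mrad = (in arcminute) 1.633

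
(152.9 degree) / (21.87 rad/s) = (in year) 3.869e-09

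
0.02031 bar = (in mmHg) 15.23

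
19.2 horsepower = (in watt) 1.432e+04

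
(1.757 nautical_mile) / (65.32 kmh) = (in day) 0.002076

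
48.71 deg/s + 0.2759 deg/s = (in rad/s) 0.855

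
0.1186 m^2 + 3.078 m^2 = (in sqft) 34.41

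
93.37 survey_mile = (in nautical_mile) 81.14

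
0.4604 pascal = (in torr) 0.003453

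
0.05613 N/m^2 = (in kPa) 5.613e-05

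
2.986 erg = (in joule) 2.986e-07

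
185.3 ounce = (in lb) 11.58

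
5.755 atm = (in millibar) 5831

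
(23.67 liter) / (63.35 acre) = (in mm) 9.233e-05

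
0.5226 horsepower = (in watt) 389.7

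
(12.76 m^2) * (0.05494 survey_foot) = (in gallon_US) 56.45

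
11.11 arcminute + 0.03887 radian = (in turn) 0.006701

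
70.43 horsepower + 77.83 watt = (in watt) 5.26e+04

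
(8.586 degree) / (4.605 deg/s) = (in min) 0.03107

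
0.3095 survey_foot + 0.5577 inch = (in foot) 0.356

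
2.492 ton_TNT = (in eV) 6.508e+28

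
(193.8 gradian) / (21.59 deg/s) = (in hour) 0.002244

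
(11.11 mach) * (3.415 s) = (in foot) 4.238e+04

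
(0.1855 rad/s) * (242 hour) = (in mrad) 1.616e+08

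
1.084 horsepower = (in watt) 808.3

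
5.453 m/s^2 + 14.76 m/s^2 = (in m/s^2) 20.21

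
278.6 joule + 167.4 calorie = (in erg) 9.79e+09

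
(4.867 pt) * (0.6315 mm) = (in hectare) 1.084e-10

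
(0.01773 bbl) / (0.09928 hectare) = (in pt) 0.008048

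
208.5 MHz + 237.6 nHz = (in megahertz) 208.5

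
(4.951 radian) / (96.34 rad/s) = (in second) 0.05139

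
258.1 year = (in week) 1.346e+04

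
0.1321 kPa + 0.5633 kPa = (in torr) 5.216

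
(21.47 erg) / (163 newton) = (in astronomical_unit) 8.805e-20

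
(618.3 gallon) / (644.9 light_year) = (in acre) 9.479e-23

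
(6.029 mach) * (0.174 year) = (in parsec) 3.651e-07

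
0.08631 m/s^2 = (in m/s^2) 0.08631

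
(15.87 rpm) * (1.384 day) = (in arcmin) 6.832e+08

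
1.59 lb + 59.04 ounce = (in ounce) 84.48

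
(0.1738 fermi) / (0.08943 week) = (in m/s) 3.213e-21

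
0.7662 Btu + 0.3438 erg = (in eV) 5.046e+21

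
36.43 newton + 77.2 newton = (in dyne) 1.136e+07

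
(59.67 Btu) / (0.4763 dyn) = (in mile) 8.213e+06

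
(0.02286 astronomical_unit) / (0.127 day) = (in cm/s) 3.117e+07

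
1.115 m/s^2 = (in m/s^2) 1.115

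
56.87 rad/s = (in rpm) 543.1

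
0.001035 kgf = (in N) 0.01015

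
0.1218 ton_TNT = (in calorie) 1.218e+08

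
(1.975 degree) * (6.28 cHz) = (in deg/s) 0.124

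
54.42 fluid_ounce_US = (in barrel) 0.01012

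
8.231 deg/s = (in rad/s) 0.1437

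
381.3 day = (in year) 1.045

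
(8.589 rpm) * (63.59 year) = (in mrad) 1.804e+12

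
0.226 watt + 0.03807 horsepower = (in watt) 28.61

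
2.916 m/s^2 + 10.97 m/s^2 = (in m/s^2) 13.89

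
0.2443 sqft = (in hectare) 2.27e-06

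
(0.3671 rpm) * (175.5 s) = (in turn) 1.074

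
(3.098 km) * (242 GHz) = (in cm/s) 7.497e+16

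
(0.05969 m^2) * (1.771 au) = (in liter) 1.581e+13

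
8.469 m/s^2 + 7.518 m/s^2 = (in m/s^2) 15.99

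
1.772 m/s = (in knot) 3.444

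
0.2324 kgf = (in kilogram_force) 0.2324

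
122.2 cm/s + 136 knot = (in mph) 159.2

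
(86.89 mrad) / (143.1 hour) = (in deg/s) 9.664e-06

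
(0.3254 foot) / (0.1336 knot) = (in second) 1.443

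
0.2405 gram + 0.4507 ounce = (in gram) 13.02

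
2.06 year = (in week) 107.4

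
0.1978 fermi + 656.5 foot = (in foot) 656.5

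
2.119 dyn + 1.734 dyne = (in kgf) 3.929e-06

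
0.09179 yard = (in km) 8.393e-05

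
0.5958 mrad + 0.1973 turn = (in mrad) 1240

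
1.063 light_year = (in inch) 3.959e+17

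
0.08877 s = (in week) 1.468e-07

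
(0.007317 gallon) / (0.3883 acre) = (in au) 1.178e-19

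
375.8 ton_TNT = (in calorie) 3.758e+11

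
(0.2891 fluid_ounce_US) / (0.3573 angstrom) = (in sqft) 2.576e+06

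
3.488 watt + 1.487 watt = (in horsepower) 0.006672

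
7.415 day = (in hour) 178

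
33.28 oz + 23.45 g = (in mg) 9.669e+05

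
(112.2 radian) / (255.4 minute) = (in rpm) 0.06992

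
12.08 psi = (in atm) 0.822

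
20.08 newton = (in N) 20.08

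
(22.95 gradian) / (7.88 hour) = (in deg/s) 0.0007281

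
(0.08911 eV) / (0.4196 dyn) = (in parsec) 1.103e-31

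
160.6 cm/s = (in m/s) 1.606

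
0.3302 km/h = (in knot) 0.1783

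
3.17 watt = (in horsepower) 0.004251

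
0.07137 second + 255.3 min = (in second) 1.532e+04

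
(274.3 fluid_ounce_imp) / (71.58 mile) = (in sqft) 7.282e-07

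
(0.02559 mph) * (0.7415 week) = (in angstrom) 5.13e+13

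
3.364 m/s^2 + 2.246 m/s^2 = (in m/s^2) 5.61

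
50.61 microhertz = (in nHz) 5.061e+04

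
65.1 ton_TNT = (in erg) 2.724e+18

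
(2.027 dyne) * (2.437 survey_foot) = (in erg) 150.6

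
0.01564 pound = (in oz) 0.2502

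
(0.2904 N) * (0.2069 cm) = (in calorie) 0.0001436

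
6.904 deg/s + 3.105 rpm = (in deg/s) 25.53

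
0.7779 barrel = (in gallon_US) 32.67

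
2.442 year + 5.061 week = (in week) 132.4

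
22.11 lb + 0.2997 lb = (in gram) 1.016e+04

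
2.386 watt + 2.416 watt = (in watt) 4.802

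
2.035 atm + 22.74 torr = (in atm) 2.065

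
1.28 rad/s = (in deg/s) 73.34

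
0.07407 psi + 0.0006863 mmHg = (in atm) 0.005041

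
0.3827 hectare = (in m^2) 3827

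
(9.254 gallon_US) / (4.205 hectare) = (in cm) 8.331e-05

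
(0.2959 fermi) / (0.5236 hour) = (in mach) 4.61e-22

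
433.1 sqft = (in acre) 0.009943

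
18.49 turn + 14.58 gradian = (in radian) 116.4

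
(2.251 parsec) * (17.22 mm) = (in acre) 2.956e+11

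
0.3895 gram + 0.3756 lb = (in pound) 0.3765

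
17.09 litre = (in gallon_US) 4.515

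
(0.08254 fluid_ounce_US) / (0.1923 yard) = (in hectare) 1.388e-09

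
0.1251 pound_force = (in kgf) 0.05674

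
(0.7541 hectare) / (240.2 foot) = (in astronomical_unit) 6.885e-10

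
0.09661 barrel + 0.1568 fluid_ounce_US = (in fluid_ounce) 519.5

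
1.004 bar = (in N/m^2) 1.004e+05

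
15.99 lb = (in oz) 255.8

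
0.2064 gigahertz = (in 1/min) 1.238e+10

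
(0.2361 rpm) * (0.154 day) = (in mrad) 3.29e+05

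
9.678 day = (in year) 0.02652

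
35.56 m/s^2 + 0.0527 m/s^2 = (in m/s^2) 35.61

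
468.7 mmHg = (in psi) 9.063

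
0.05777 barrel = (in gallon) 2.426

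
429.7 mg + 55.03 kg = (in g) 5.503e+04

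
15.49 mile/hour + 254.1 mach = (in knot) 1.682e+05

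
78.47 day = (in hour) 1883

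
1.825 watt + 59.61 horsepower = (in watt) 4.445e+04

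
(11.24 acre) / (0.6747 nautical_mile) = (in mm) 3.64e+04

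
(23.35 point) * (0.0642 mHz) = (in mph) 1.183e-06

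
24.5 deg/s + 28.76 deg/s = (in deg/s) 53.26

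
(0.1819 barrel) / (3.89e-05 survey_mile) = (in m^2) 0.462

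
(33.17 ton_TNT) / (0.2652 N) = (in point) 1.483e+15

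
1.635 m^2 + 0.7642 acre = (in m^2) 3094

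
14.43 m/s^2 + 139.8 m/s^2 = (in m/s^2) 154.2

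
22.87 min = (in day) 0.01588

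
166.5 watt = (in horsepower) 0.2233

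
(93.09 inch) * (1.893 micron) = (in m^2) 4.476e-06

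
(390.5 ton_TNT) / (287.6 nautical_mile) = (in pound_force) 6.896e+05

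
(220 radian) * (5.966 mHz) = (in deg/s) 75.2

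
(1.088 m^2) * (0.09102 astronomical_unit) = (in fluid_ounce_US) 5.009e+14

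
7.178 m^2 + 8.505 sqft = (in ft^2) 85.77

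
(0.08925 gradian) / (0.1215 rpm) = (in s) 0.1102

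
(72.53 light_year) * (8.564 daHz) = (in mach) 1.726e+17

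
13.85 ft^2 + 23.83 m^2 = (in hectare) 0.002512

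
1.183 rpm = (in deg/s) 7.098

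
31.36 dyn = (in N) 0.0003136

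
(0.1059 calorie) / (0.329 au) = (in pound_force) 2.024e-12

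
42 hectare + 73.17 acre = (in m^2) 7.161e+05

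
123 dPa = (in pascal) 12.3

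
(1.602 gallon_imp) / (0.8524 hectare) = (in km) 8.544e-10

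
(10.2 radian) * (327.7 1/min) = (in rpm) 532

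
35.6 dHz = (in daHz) 0.356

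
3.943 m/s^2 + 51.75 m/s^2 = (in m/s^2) 55.69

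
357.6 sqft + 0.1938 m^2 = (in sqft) 359.7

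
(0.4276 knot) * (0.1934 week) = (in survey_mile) 15.99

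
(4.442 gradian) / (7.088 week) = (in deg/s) 9.326e-07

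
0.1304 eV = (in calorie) 4.993e-21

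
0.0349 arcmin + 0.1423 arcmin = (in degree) 0.002953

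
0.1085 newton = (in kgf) 0.01106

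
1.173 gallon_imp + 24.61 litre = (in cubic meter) 0.02994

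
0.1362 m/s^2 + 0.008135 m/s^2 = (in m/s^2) 0.1443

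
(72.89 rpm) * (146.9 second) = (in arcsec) 2.313e+08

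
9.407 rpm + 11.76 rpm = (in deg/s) 127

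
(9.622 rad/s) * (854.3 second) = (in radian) 8220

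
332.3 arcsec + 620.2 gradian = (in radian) 9.744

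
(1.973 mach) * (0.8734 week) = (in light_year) 3.751e-08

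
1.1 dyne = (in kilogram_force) 1.122e-06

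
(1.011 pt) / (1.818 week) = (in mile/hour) 7.256e-10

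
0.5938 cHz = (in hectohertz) 5.938e-05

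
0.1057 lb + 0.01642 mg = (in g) 47.94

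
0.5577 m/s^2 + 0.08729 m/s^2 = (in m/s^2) 0.645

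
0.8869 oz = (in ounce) 0.8869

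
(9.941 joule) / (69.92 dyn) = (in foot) 4.665e+04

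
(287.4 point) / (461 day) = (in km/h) 9.164e-09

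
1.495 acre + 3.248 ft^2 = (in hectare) 0.605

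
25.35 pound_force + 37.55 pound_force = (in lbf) 62.9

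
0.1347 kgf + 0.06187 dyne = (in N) 1.321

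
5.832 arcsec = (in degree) 0.00162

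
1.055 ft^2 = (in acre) 2.422e-05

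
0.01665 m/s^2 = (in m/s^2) 0.01665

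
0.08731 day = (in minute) 125.7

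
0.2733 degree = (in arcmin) 16.4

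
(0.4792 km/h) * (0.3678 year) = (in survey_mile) 959.4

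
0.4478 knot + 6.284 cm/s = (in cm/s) 29.32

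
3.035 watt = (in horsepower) 0.00407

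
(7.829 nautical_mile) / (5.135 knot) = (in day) 0.06353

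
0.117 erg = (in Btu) 1.109e-11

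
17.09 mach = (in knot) 1.131e+04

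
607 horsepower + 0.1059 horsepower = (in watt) 4.527e+05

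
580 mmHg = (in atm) 0.7632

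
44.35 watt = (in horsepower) 0.05947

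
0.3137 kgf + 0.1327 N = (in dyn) 3.209e+05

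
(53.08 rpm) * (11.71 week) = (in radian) 3.937e+07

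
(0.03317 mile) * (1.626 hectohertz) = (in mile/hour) 1.942e+04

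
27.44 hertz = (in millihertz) 2.744e+04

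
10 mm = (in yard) 0.01094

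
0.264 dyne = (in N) 2.64e-06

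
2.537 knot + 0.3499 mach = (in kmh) 433.6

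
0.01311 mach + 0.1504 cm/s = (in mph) 9.989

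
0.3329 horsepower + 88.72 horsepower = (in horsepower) 89.05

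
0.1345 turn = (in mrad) 845.1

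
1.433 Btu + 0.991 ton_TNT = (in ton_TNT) 0.991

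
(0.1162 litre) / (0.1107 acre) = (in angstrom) 2594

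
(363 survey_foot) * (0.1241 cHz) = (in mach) 0.0004033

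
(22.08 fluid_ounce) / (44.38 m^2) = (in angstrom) 1.471e+05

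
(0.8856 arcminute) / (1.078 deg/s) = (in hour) 3.803e-06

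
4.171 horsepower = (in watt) 3110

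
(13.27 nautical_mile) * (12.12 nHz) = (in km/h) 0.001072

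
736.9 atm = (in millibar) 7.467e+05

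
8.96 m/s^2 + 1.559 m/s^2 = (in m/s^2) 10.52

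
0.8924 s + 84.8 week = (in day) 593.6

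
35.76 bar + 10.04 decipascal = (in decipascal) 3.576e+07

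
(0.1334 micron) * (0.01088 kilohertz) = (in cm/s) 0.0001451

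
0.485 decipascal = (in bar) 4.85e-07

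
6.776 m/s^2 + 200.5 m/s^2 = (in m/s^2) 207.3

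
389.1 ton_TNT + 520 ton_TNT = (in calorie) 9.091e+11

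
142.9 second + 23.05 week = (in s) 1.394e+07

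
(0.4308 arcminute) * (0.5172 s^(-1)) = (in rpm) 0.0006189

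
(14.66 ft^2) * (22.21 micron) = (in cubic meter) 3.025e-05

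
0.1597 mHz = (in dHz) 0.001597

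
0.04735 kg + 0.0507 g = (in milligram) 4.74e+04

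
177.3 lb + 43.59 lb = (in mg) 1.002e+08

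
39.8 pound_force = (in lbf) 39.8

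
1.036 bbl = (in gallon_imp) 36.23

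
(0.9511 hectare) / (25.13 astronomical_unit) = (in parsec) 8.199e-26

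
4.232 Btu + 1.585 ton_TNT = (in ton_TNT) 1.585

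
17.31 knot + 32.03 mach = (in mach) 32.06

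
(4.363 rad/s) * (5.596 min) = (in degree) 8.393e+04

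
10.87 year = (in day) 3968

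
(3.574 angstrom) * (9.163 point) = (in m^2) 1.155e-12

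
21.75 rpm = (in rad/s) 2.278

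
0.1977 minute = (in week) 1.961e-05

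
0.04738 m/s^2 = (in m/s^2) 0.04738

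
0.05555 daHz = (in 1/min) 33.33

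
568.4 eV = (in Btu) 8.632e-20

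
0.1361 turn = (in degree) 49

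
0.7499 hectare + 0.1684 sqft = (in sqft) 8.072e+04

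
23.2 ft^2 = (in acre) 0.0005326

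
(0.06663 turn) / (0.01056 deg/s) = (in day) 0.02629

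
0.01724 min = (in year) 3.28e-08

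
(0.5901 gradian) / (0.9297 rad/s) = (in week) 1.649e-08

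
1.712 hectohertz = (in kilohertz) 0.1712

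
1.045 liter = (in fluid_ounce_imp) 36.78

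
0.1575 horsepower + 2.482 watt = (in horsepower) 0.1608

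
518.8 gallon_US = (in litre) 1964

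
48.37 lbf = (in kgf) 21.94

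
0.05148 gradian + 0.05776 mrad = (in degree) 0.04964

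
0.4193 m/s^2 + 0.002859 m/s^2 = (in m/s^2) 0.4222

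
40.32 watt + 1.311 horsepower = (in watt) 1018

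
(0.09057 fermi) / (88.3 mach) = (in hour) 8.368e-25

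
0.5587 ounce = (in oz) 0.5587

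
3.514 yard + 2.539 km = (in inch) 1.001e+05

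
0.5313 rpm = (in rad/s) 0.05564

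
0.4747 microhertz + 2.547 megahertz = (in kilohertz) 2547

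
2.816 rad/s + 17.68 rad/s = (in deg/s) 1174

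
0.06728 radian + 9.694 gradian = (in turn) 0.03494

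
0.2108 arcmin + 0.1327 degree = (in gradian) 0.1513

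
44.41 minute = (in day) 0.03084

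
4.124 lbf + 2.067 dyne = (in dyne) 1.834e+06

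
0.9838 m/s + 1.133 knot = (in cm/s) 156.7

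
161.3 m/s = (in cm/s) 1.613e+04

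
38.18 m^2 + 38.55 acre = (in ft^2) 1.68e+06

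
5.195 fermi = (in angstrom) 5.195e-05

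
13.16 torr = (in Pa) 1755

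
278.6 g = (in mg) 2.786e+05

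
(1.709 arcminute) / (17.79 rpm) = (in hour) 7.412e-08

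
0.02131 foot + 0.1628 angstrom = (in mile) 4.036e-06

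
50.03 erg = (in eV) 3.123e+13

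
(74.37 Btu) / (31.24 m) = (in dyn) 2.512e+08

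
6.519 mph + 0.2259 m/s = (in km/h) 11.3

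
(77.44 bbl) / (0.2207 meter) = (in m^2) 55.79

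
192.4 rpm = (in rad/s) 20.15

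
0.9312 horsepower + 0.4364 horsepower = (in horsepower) 1.368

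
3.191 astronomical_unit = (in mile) 2.966e+08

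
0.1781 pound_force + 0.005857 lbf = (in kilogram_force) 0.08344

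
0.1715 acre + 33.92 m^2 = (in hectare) 0.0728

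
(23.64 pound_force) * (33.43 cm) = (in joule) 35.15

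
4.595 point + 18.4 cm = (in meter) 0.1856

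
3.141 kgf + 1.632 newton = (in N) 32.43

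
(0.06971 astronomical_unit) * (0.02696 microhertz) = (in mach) 0.8257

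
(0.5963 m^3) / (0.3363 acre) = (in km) 4.381e-07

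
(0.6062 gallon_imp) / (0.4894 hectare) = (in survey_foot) 1.847e-06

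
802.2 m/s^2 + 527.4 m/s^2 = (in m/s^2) 1330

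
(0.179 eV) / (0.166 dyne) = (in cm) 1.728e-12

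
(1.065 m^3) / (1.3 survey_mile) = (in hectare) 5.09e-08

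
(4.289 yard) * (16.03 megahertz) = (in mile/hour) 1.406e+08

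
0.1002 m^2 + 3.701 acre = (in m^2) 1.498e+04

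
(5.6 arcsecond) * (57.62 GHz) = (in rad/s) 1.564e+06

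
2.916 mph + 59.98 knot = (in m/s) 32.16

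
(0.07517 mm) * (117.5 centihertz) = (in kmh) 0.000318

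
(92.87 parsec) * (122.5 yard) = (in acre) 7.932e+16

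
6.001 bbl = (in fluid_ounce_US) 3.226e+04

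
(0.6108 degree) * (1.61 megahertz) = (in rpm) 1.639e+05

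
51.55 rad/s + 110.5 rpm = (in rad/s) 63.12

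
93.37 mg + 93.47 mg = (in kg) 0.0001868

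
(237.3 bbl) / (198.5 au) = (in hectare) 1.27e-16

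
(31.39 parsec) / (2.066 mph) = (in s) 1.049e+18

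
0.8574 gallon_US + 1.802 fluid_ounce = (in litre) 3.299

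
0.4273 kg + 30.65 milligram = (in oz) 15.07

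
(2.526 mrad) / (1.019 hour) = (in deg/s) 3.945e-05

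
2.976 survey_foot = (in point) 2571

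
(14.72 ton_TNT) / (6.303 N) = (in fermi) 9.771e+24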